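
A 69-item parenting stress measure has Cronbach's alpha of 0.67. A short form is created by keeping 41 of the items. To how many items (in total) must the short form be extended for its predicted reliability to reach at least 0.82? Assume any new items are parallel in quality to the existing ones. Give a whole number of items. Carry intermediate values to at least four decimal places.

155

Short-form reliability: n = 41/69 = 0.5942; r_41 = n·r/(1+(n−1)r) ≈ 0.5468
Length factor from the short form to reach 0.82: n' = 0.82(1 − 0.5468) / [0.5468(1 − 0.82)] ≈ 3.7757
Items = 3.7757 × 41 ≈ 154.80 → 155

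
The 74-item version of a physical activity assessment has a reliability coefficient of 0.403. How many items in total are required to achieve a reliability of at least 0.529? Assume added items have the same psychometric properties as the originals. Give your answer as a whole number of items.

124

Spearman-Brown solved for the length factor n:
n = r*(1 − r) / [ r (1 − r*) ]
n = [0.529 × 0.597] / [0.403 × 0.471]
n = 0.315813 / 0.189813 ≈ 1.6638
So the test needs 1.6638 × 74 ≈ 123.12 items; rounding up, 124.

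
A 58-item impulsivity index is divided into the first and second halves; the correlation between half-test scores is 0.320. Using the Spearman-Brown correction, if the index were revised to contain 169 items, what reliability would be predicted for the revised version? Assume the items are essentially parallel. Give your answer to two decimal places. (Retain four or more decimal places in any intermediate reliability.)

Spearman-Brown correction (n = 2): r_full = 2·0.320/(1 + 0.320) = 0.4848
Then adjust to 169 items: n = 169/58 = 2.9138
r_new = n·r_full / (1 + (n − 1)·r_full) = 1.4126 / 1.9278 ≈ 0.7328

0.73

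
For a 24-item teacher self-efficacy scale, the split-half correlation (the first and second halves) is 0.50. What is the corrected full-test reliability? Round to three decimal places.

Each half is half the length of the full test, so the full test is n = 2 times a half.
r_full = 2r_hh / (1 + r_hh) = 2 × 0.50 / (1 + 0.50)
       = 1.0000 / 1.5000 = 0.6667

0.667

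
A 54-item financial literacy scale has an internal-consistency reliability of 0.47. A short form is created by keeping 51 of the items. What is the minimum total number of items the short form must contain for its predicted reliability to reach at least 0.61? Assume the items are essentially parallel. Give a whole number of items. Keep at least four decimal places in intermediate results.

Short-form reliability: n = 51/54 = 0.9444; r_51 = n·r/(1+(n−1)r) ≈ 0.4558
Then solve for n' with r_old = 0.4558, r_target = 0.61: n' = 0.61(1 − 0.4558)/[0.4558(1 − 0.61)] = 1.8675
Items = 1.8675 × 51 ≈ 95.24 → 96

96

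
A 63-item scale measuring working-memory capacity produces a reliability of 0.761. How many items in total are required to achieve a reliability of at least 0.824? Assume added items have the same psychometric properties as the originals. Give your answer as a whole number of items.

n = [0.824 × 0.239] / [0.761 × 0.176]
n = 0.196936 / 0.133936 ≈ 1.4704
Items needed = n × 63 = 1.4704 × 63 ≈ 92.64 → round up to 93

93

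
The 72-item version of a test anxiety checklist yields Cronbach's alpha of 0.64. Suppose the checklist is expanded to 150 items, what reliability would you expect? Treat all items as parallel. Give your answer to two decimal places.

n = 150/72 = 2.0833
By Spearman-Brown, r_new = n r / (1 + (n − 1) r).
r_new = (2.0833 × 0.64) / (1 + (2.0833 − 1) × 0.64)
r_new = 1.3333 / 1.6933 ≈ 0.7874

0.79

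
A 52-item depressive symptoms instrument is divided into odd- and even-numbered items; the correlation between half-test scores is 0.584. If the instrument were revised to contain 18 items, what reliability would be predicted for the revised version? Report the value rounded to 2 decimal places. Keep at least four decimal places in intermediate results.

0.49

Full-test reliability from the split-half r: r_full = 2(0.584)/(1 + 0.584) = 0.7374
Then adjust to 18 items: n = 18/52 = 0.3462
r_new = n·r_full / (1 + (n − 1)·r_full) = 0.2553 / 0.5179 ≈ 0.4930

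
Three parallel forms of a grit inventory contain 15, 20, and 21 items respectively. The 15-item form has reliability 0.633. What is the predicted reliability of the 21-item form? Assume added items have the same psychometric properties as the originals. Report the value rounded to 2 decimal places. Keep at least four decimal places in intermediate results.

Only the ratio of lengths matters: n = 21/15 = 1.4000
r_{21} = n·r / (1 + (n − 1)·r) = 0.8862 / 1.2532 ≈ 0.7071

0.71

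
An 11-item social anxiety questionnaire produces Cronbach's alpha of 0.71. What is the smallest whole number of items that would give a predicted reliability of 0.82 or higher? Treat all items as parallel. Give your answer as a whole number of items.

21

Invert Spearman-Brown to solve for n:
n = r_target (1 − r_old) / [ r_old (1 − r_target) ]
n = 0.82 × (1 − 0.71) / [ 0.71 × (1 − 0.82) ]
n = 0.2378 / 0.1278 ≈ 1.8607
So the test needs 1.8607 × 11 ≈ 20.47 items; rounding up, 21.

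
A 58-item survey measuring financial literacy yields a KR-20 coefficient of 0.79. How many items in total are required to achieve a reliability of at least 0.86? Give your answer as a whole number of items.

Spearman-Brown solved for the length factor n:
n = r_target (1 − r_old) / [ r_old (1 − r_target) ]
n = 0.86 × (1 − 0.79) / [ 0.79 × (1 − 0.86) ]
  = 0.1806 / 0.1106 = 1.6329
So the test needs 1.6329 × 58 ≈ 94.71 items; rounding up, 95.

95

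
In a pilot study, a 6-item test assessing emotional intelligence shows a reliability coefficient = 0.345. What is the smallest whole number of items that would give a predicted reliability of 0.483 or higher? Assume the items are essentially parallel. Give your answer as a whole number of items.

Spearman-Brown solved for the length factor n:
n = r_target (1 − r_old) / [ r_old (1 − r_target) ]
n = [0.483 × 0.655] / [0.345 × 0.517]
  = 0.316365 / 0.178365 = 1.7737
1.7737 × 6 = 10.64 → 11 items

11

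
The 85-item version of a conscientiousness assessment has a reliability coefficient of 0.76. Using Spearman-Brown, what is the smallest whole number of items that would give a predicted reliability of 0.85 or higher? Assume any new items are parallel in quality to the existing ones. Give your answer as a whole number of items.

n = [0.85 × 0.24] / [0.76 × 0.15]
n = 0.2040 / 0.1140 ≈ 1.7895
1.7895 × 85 = 152.11 → 153 items

153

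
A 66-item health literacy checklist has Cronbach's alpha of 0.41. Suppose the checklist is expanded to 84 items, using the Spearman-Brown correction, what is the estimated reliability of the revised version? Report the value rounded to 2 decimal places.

The new length is 84/66 = 1.2727 times the old.
By Spearman-Brown, r_new = n r / (1 + (n − 1) r).
r_new = (1.2727 × 0.41) / (1 + (1.2727 − 1) × 0.41)
r_new = 0.5218 / 1.1118 ≈ 0.4693

0.47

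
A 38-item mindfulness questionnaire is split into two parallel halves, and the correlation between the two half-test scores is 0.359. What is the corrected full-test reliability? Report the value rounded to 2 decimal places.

Each half is half the length of the full test, so the full test is n = 2 times a half.
r_full = 2r_hh / (1 + r_hh) = 2 × 0.359 / (1 + 0.359)
       = 0.7180 / 1.3590 = 0.5283

0.53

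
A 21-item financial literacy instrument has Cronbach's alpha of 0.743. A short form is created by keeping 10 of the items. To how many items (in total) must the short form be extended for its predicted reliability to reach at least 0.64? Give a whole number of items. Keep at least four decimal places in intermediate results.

First, r for the 10-item form: n = 10/21 = 0.4762, so r_10 = 0.4762·0.743/(1 + (0.4762 − 1)·0.743) = 0.5793
Then solve for n' with r_old = 0.5793, r_target = 0.64: n' = 0.64(1 − 0.5793)/[0.5793(1 − 0.64)] = 1.2911
Total items = 1.2911 × 10 = 12.91, rounded up to 13.

13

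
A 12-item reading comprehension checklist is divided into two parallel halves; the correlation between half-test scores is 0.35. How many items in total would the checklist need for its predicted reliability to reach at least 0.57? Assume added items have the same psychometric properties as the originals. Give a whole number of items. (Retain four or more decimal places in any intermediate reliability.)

Corrected full-test reliability: r_full = 2 × 0.35 / (1 + 0.35) ≈ 0.5185
n = r_tgt(1 − r_full) / [r_full(1 − r_tgt)] = 0.57 × 0.4815 / (0.5185 × 0.43) ≈ 1.2310
Items = 1.2310 × 12 ≈ 14.77 → 15

15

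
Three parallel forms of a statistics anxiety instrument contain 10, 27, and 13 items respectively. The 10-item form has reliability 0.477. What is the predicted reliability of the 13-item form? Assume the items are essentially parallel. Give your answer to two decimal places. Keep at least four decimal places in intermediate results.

0.54

Only the ratio of lengths matters: n = 13/10 = 1.3000
r_{13} = n·r / (1 + (n − 1)·r) = 0.6201 / 1.1431 ≈ 0.5425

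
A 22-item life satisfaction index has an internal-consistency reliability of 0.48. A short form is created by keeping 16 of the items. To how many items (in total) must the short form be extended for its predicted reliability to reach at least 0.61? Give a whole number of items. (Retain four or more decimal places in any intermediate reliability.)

Short-form reliability: n = 16/22 = 0.7273; r_16 = n·r/(1+(n−1)r) ≈ 0.4017
Then solve for n' with r_old = 0.4017, r_target = 0.61: n' = 0.61(1 − 0.4017)/[0.4017(1 − 0.61)] = 2.3296
Items = 2.3296 × 16 ≈ 37.27 → 38

38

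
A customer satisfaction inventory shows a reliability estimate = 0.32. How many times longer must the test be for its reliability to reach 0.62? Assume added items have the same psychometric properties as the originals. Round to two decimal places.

n = [0.62 × 0.68] / [0.32 × 0.38]
n = 0.4216 / 0.1216 ≈ 3.4671

3.47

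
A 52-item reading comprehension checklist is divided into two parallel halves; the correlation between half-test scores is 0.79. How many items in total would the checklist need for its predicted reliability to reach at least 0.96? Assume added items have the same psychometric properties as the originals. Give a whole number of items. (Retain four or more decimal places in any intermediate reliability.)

Corrected full-test reliability: r_full = 2 × 0.79 / (1 + 0.79) ≈ 0.8827
n = r_tgt(1 − r_full) / [r_full(1 − r_tgt)] = 0.96 × 0.1173 / (0.8827 × 0.04) ≈ 3.1893
Required items = 3.1893 × 52 = 165.84, so 166 items.

166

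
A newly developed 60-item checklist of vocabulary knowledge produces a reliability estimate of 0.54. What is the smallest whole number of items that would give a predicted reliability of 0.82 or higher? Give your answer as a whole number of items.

n = 0.82 × (1 − 0.54) / [ 0.54 × (1 − 0.82) ]
n = 0.3772 / 0.0972 ≈ 3.8807
So the test needs 3.8807 × 60 ≈ 232.84 items; rounding up, 233.

233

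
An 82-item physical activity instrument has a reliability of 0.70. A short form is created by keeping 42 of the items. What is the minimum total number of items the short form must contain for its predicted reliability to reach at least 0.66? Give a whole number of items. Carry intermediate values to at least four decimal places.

69

First, r for the 42-item form: n = 42/82 = 0.5122, so r_42 = 0.5122·0.70/(1 + (0.5122 − 1)·0.70) = 0.5444
Then solve for n' with r_old = 0.5444, r_target = 0.66: n' = 0.66(1 − 0.5444)/[0.5444(1 − 0.66)] = 1.6245
Total items = 1.6245 × 42 = 68.23, rounded up to 69.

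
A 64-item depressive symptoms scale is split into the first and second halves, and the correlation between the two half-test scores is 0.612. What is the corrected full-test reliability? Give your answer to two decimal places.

0.76

The full test is twice the length of either half (n = 2).
r_full = 2r_hh / (1 + r_hh) = 2 × 0.612 / (1 + 0.612)
r_full = 1.2240 / 1.6120 ≈ 0.7593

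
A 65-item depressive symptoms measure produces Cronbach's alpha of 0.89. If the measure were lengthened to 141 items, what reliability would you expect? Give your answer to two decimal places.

0.95

n = 141/65 = 2.1692
Spearman-Brown: r_new = n·r / (1 + (n − 1)·r)
r_new = (2.1692 × 0.89) / (1 + (2.1692 − 1) × 0.89)
r_new = 1.9306 / 2.0406 ≈ 0.9461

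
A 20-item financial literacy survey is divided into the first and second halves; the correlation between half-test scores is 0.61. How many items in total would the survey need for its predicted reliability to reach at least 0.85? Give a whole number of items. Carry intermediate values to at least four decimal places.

r_full = 2(0.61)/(1 + 0.61) = 0.7578
Solve Spearman-Brown for n: n = 0.85(1 − 0.7578) / [0.7578(1 − 0.85)] = 1.8111
Required items = 1.8111 × 20 = 36.22, so 37 items.

37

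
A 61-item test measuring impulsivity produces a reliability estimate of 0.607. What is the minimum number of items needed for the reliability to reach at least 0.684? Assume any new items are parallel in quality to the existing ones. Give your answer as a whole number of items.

86

Invert Spearman-Brown to solve for n:
n = r_target (1 − r_old) / [ r_old (1 − r_target) ]
n = [0.684 × 0.393] / [0.607 × 0.316]
  = 0.268812 / 0.191812 = 1.4014
Items needed = n × 61 = 1.4014 × 61 ≈ 85.49 → round up to 86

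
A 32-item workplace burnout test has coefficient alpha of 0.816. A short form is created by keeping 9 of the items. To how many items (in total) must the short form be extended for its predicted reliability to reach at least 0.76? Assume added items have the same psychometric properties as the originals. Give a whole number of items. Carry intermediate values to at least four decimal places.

23

Short-form reliability: n = 9/32 = 0.2812; r_9 = n·r/(1+(n−1)r) ≈ 0.5550
Then solve for n' with r_old = 0.5550, r_target = 0.76: n' = 0.76(1 − 0.5550)/[0.5550(1 − 0.76)] = 2.5390
Total items = 2.5390 × 9 = 22.85, rounded up to 23.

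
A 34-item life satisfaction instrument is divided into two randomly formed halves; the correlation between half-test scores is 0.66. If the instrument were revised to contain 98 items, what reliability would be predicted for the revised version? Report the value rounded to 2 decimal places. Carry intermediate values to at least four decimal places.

Spearman-Brown correction (n = 2): r_full = 2·0.66/(1 + 0.66) = 0.7952
Length factor from 34 to 98 items: n = 98/34 = 2.8824
r_new = n·r_full / (1 + (n − 1)·r_full) = 2.2921 / 2.4969 ≈ 0.9180

0.92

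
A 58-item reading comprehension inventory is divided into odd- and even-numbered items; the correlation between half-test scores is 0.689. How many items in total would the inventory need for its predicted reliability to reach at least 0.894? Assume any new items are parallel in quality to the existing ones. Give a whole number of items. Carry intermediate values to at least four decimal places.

111

Corrected full-test reliability: r_full = 2 × 0.689 / (1 + 0.689) ≈ 0.8159
Solve Spearman-Brown for n: n = 0.894(1 − 0.8159) / [0.8159(1 − 0.894)] = 1.9030
Required items = 1.9030 × 58 = 110.37, so 111 items.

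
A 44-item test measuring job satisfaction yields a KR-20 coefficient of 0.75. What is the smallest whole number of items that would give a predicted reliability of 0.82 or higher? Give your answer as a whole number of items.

67

Invert Spearman-Brown to solve for n:
n = r*(1 − r) / [ r (1 − r*) ]
n = 0.82(1 − 0.75) / [0.75(1 − 0.82)]
n = 0.2050 / 0.1350 ≈ 1.5185
So the test needs 1.5185 × 44 ≈ 66.81 items; rounding up, 67.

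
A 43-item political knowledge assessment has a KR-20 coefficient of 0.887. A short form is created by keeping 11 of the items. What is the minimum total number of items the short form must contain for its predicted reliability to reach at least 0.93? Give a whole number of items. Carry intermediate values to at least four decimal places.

First, r for the 11-item form: n = 11/43 = 0.2558, so r_11 = 0.2558·0.887/(1 + (0.2558 − 1)·0.887) = 0.6675
Then solve for n' with r_old = 0.6675, r_target = 0.93: n' = 0.93(1 − 0.6675)/[0.6675(1 − 0.93)] = 6.6180
Total items = 6.6180 × 11 = 72.80, rounded up to 73.

73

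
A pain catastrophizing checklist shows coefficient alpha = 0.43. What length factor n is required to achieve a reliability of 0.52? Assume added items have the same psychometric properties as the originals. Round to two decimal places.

n = [0.52 × 0.57] / [0.43 × 0.48]
n = 0.2964 / 0.2064 ≈ 1.4360

1.44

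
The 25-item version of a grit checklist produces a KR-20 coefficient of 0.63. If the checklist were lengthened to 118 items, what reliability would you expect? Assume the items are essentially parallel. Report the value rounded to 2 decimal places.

0.89

Length ratio n = 118/25 = 4.72
Spearman-Brown: r_new = n·r / (1 + (n − 1)·r)
r_new = 4.72·0.63 / [1 + (4.72 − 1)·0.63]
r_new = 2.9736 / 3.3436 ≈ 0.8893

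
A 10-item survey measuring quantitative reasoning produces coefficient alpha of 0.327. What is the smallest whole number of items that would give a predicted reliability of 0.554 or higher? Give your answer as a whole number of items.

26

Rearranging the Spearman-Brown formula for n,
n = r_target (1 − r_old) / [ r_old (1 − r_target) ]
n = 0.554(1 − 0.327) / [0.327(1 − 0.554)]
n = 0.372842 / 0.145842 ≈ 2.5565
So the test needs 2.5565 × 10 ≈ 25.57 items; rounding up, 26.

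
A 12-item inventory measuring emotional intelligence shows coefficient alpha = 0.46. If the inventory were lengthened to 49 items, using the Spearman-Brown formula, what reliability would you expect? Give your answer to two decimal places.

0.78

Length ratio n = 49/12 = 4.0833
By Spearman-Brown, r_new = n r / (1 + (n − 1) r).
r_new = 4.0833·0.46 / [1 + (4.0833 − 1)·0.46]
     = 1.8783 / 2.4183 = 0.7767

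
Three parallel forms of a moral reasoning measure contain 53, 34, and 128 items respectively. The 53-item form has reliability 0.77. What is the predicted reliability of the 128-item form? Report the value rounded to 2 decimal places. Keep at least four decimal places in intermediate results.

0.89

Only the ratio of lengths matters: n = 128/53 = 2.4151
r_{128} = n·r / (1 + (n − 1)·r) = 1.8596 / 2.0896 ≈ 0.8899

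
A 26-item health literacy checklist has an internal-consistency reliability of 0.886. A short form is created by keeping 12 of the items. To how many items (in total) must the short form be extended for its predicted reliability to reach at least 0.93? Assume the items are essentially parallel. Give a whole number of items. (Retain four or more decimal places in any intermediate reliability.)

45

First, r for the 12-item form: n = 12/26 = 0.4615, so r_12 = 0.4615·0.886/(1 + (0.4615 − 1)·0.886) = 0.7820
Then solve for n' with r_old = 0.7820, r_target = 0.93: n' = 0.93(1 − 0.7820)/[0.7820(1 − 0.93)] = 3.7037
Total items = 3.7037 × 12 = 44.44, rounded up to 45.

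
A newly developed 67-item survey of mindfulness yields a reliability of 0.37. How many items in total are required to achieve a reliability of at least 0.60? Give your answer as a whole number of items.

n = 0.60(1 − 0.37) / [0.37(1 − 0.60)]
n = 0.3780 / 0.1480 ≈ 2.5541
So the test needs 2.5541 × 67 ≈ 171.12 items; rounding up, 172.

172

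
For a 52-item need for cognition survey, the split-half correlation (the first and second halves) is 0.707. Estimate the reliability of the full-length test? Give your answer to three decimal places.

0.828

Apply the Spearman-Brown correction with n = 2:
r_full = 2r_hh / (1 + r_hh) = 2 × 0.707 / (1 + 0.707)
r_full = 1.4140 / 1.7070 ≈ 0.8284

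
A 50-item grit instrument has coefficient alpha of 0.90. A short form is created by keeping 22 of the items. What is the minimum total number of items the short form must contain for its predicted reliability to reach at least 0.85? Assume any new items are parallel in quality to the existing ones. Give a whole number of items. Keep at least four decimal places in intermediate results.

Short-form reliability: n = 22/50 = 0.4400; r_22 = n·r/(1+(n−1)r) ≈ 0.7984
Length factor from the short form to reach 0.85: n' = 0.85(1 − 0.7984) / [0.7984(1 − 0.85)] ≈ 1.4309
Total items = 1.4309 × 22 = 31.48, rounded up to 32.

32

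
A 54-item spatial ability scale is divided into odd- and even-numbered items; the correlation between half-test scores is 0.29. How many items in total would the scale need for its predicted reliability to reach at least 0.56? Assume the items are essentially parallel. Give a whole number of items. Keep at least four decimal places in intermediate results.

85

r_full = 2(0.29)/(1 + 0.29) = 0.4496
Solve Spearman-Brown for n: n = 0.56(1 − 0.4496) / [0.4496(1 − 0.56)] = 1.5581
Required items = 1.5581 × 54 = 84.14, so 85 items.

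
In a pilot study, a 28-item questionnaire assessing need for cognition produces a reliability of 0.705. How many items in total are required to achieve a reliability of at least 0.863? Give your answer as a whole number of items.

Spearman-Brown solved for the length factor n:
n = r_target (1 − r_old) / [ r_old (1 − r_target) ]
n = 0.863 × (1 − 0.705) / [ 0.705 × (1 − 0.863) ]
n = 0.254585 / 0.096585 ≈ 2.6359
2.6359 × 28 = 73.81 → 74 items

74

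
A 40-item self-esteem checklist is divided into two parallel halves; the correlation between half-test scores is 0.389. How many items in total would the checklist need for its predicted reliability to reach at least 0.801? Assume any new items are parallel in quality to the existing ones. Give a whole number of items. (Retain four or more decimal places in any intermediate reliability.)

127

r_full = 2(0.389)/(1 + 0.389) = 0.5601
Solve Spearman-Brown for n: n = 0.801(1 − 0.5601) / [0.5601(1 − 0.801)] = 3.1613
Required items = 3.1613 × 40 = 126.45, so 127 items.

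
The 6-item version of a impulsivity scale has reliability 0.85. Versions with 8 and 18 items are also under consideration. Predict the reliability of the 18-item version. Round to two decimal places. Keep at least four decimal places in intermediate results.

The 8-item form is not needed; work directly from the 6-item form with n = 18/6 = 3.0000.
r_{18} = n·r / (1 + (n − 1)·r) = 2.5500 / 2.7000 ≈ 0.9444

0.94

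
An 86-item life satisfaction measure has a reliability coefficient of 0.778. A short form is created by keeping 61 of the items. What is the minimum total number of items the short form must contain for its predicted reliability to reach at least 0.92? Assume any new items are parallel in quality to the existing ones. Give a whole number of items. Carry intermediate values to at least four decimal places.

Short-form reliability: n = 61/86 = 0.7093; r_61 = n·r/(1+(n−1)r) ≈ 0.7131
Length factor from the short form to reach 0.92: n' = 0.92(1 − 0.7131) / [0.7131(1 − 0.92)] ≈ 4.6268
Items = 4.6268 × 61 ≈ 282.23 → 283

283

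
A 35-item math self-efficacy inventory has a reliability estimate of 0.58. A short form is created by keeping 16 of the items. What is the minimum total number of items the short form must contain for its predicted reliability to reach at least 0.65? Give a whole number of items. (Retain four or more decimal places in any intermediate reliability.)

48

Short-form reliability: n = 16/35 = 0.4571; r_16 = n·r/(1+(n−1)r) ≈ 0.3870
Length factor from the short form to reach 0.65: n' = 0.65(1 − 0.3870) / [0.3870(1 − 0.65)] ≈ 2.9417
Total items = 2.9417 × 16 = 47.07, rounded up to 48.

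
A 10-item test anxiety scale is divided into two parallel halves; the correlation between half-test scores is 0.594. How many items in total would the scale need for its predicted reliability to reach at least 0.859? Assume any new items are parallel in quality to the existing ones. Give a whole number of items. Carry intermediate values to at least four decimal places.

Corrected full-test reliability: r_full = 2 × 0.594 / (1 + 0.594) ≈ 0.7453
n = r_tgt(1 − r_full) / [r_full(1 − r_tgt)] = 0.859 × 0.2547 / (0.7453 × 0.141) ≈ 2.0820
Required items = 2.0820 × 10 = 20.82, so 21 items.

21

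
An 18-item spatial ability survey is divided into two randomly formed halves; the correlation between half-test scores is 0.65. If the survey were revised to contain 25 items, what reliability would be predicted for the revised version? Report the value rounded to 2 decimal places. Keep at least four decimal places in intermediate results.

First correct the split-half correlation to full-test reliability: r_full = 2 × 0.65 / (1 + 0.65) ≈ 0.7879
Then adjust to 25 items: n = 25/18 = 1.3889
r_new = n·r_full / (1 + (n − 1)·r_full) = 1.0943 / 1.3064 ≈ 0.8376

0.84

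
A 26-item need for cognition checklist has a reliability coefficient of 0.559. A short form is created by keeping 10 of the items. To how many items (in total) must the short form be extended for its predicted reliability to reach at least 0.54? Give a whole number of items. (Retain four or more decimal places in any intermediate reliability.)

First, r for the 10-item form: n = 10/26 = 0.3846, so r_10 = 0.3846·0.559/(1 + (0.3846 − 1)·0.559) = 0.3277
Then solve for n' with r_old = 0.3277, r_target = 0.54: n' = 0.54(1 − 0.3277)/[0.3277(1 − 0.54)] = 2.4084
Items = 2.4084 × 10 ≈ 24.08 → 25

25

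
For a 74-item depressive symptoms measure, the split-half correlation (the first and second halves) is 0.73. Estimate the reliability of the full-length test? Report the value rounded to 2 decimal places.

0.84

Each half is half the length of the full test, so the full test is n = 2 times a half.
r_full = 2r_hh / (1 + r_hh) = 2 × 0.73 / (1 + 0.73)
       = 1.4600 / 1.7300 = 0.8439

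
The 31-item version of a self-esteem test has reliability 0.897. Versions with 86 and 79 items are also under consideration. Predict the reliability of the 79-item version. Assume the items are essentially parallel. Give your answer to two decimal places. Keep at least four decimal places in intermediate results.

The 86-item form is not needed; work directly from the 31-item form with n = 79/31 = 2.5484.
r_{79} = n·r / (1 + (n − 1)·r) = 2.2859 / 2.3889 ≈ 0.9569

0.96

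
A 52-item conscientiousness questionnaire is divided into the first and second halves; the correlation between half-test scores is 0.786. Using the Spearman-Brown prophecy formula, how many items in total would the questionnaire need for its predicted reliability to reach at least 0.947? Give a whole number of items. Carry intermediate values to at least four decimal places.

127

r_full = 2(0.786)/(1 + 0.786) = 0.8802
Solve Spearman-Brown for n: n = 0.947(1 − 0.8802) / [0.8802(1 − 0.947)] = 2.4319
Required items = 2.4319 × 52 = 126.46, so 127 items.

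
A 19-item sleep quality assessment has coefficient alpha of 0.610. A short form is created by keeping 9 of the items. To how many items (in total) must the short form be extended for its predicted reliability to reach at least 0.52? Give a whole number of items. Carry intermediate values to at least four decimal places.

14

Short-form reliability: n = 9/19 = 0.4737; r_9 = n·r/(1+(n−1)r) ≈ 0.4256
Then solve for n' with r_old = 0.4256, r_target = 0.52: n' = 0.52(1 − 0.4256)/[0.4256(1 − 0.52)] = 1.4621
Items = 1.4621 × 9 ≈ 13.16 → 14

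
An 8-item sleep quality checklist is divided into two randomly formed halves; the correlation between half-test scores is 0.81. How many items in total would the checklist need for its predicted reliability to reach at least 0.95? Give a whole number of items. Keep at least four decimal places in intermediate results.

r_full = 2(0.81)/(1 + 0.81) = 0.8950
Solve Spearman-Brown for n: n = 0.95(1 − 0.8950) / [0.8950(1 − 0.95)] = 2.2291
Required items = 2.2291 × 8 = 17.83, so 18 items.

18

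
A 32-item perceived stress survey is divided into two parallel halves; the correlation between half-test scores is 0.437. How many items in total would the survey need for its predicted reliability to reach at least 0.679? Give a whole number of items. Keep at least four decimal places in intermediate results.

Corrected full-test reliability: r_full = 2 × 0.437 / (1 + 0.437) ≈ 0.6082
n = r_tgt(1 − r_full) / [r_full(1 − r_tgt)] = 0.679 × 0.3918 / (0.6082 × 0.321) ≈ 1.3626
Items = 1.3626 × 32 ≈ 43.60 → 44

44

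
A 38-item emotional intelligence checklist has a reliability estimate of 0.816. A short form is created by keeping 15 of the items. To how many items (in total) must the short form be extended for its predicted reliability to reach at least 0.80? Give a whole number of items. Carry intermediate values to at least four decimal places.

First, r for the 15-item form: n = 15/38 = 0.3947, so r_15 = 0.3947·0.816/(1 + (0.3947 − 1)·0.816) = 0.6364
Length factor from the short form to reach 0.80: n' = 0.80(1 − 0.6364) / [0.6364(1 − 0.80)] ≈ 2.2854
Items = 2.2854 × 15 ≈ 34.28 → 35

35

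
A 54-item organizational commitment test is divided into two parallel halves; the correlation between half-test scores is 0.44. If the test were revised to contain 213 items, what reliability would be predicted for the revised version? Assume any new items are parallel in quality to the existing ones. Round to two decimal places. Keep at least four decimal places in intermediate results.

0.86

Full-test reliability from the split-half r: r_full = 2(0.44)/(1 + 0.44) = 0.6111
Length factor from 54 to 213 items: n = 213/54 = 3.9444
r_new = n·r_full / (1 + (n − 1)·r_full) = 2.4104 / 2.7993 ≈ 0.8611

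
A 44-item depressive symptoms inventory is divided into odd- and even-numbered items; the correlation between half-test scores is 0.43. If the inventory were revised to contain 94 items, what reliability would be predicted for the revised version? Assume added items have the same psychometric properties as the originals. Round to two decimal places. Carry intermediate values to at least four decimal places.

0.76

Spearman-Brown correction (n = 2): r_full = 2·0.43/(1 + 0.43) = 0.6014
Then adjust to 94 items: n = 94/44 = 2.1364
r_new = n·r_full / (1 + (n − 1)·r_full) = 1.2848 / 1.6834 ≈ 0.7632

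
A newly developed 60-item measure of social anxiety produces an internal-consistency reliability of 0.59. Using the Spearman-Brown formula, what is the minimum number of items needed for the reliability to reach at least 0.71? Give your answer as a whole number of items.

103

Invert Spearman-Brown to solve for n:
n = r_target (1 − r_old) / [ r_old (1 − r_target) ]
n = 0.71 × (1 − 0.59) / [ 0.59 × (1 − 0.71) ]
  = 0.2911 / 0.1711 = 1.7013
So the test needs 1.7013 × 60 ≈ 102.08 items; rounding up, 103.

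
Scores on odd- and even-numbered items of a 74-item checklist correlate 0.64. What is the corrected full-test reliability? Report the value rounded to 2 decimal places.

The full test is twice the length of either half (n = 2).
r_full = 2r_hh / (1 + r_hh) = 2 × 0.64 / (1 + 0.64)
r_full = 1.2800 / 1.6400 ≈ 0.7805

0.78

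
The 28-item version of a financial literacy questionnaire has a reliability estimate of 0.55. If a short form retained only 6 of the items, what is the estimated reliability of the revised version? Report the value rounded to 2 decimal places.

0.21

n = 6/28 = 0.2143
Spearman-Brown: r_new = n·r / (1 + (n − 1)·r)
r_new = (0.2143 × 0.55) / (1 + (0.2143 − 1) × 0.55)
     = 0.1179 / 0.5679 = 0.2076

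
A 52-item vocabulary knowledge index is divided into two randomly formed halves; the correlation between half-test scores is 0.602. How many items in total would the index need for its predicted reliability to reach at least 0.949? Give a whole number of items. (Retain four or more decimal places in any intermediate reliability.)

320

Corrected full-test reliability: r_full = 2 × 0.602 / (1 + 0.602) ≈ 0.7516
n = r_tgt(1 − r_full) / [r_full(1 − r_tgt)] = 0.949 × 0.2484 / (0.7516 × 0.051) ≈ 6.1498
Required items = 6.1498 × 52 = 319.79, so 320 items.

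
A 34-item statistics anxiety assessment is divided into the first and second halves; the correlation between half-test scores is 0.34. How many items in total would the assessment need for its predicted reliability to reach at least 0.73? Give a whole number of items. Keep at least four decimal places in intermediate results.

r_full = 2(0.34)/(1 + 0.34) = 0.5075
n = r_tgt(1 − r_full) / [r_full(1 − r_tgt)] = 0.73 × 0.4925 / (0.5075 × 0.27) ≈ 2.6238
Items = 2.6238 × 34 ≈ 89.21 → 90

90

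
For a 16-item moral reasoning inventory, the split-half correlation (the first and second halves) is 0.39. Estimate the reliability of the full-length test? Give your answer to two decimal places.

Apply the Spearman-Brown correction with n = 2:
r_full = 2r_hh / (1 + r_hh) = 2 × 0.39 / (1 + 0.39)
r_full = 0.7800 / 1.3900 ≈ 0.5612

0.56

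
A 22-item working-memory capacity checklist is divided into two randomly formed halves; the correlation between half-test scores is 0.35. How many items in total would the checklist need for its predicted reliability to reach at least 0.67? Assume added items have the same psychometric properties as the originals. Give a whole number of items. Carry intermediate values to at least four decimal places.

42

r_full = 2(0.35)/(1 + 0.35) = 0.5185
Solve Spearman-Brown for n: n = 0.67(1 − 0.5185) / [0.5185(1 − 0.67)] = 1.8854
Required items = 1.8854 × 22 = 41.48, so 42 items.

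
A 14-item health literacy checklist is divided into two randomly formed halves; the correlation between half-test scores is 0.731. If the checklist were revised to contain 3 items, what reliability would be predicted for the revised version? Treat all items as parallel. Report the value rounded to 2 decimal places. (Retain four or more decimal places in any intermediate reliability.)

0.54

First correct the split-half correlation to full-test reliability: r_full = 2 × 0.731 / (1 + 0.731) ≈ 0.8446
Length factor from 14 to 3 items: n = 3/14 = 0.2143
r_new = n·r_full / (1 + (n − 1)·r_full) = 0.1810 / 0.3364 ≈ 0.5380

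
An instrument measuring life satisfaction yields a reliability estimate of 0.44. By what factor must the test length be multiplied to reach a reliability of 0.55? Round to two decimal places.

n = 0.55(1 − 0.44) / [0.44(1 − 0.55)]
n = 0.3080 / 0.1980 ≈ 1.5556

1.56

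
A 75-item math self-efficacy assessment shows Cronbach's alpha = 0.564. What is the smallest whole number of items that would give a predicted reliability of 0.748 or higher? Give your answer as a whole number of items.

173

Spearman-Brown solved for the length factor n:
n = r_target (1 − r_old) / [ r_old (1 − r_target) ]
n = [0.748 × 0.436] / [0.564 × 0.252]
n = 0.326128 / 0.142128 ≈ 2.2946
2.2946 × 75 = 172.09 → 173 items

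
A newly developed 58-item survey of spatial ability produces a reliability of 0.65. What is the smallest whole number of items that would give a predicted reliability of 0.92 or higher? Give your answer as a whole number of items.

360

Invert Spearman-Brown to solve for n:
n = r_target (1 − r_old) / [ r_old (1 − r_target) ]
n = [0.92 × 0.35] / [0.65 × 0.08]
  = 0.3220 / 0.0520 = 6.1923
Items needed = n × 58 = 6.1923 × 58 ≈ 359.15 → round up to 360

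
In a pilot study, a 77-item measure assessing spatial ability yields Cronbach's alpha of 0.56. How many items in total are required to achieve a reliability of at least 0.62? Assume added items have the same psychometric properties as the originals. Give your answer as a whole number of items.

Invert Spearman-Brown to solve for n:
n = r*(1 − r) / [ r (1 − r*) ]
n = 0.62(1 − 0.56) / [0.56(1 − 0.62)]
n = 0.2728 / 0.2128 ≈ 1.2820
Items needed = n × 77 = 1.2820 × 77 ≈ 98.71 → round up to 99

99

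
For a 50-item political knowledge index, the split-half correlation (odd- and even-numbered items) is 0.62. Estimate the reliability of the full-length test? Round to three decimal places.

r_full = 2(0.62) / (1 + 0.62)
       = 1.2400 / 1.6200 = 0.7654

0.765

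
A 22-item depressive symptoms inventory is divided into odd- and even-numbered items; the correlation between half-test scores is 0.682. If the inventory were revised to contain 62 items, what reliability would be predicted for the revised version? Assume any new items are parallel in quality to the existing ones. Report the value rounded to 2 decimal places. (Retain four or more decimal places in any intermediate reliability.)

0.92

Full-test reliability from the split-half r: r_full = 2(0.682)/(1 + 0.682) = 0.8109
Length factor from 22 to 62 items: n = 62/22 = 2.8182
r_new = n·r_full / (1 + (n − 1)·r_full) = 2.2853 / 2.4744 ≈ 0.9236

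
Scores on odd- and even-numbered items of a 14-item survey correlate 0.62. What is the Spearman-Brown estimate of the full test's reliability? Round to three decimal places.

Apply the Spearman-Brown correction with n = 2:
r_full = 2(0.62) / (1 + 0.62)
r_full = 1.2400 / 1.6200 ≈ 0.7654

0.765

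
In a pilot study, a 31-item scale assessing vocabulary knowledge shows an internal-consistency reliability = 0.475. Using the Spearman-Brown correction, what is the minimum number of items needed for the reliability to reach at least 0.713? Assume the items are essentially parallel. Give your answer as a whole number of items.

Invert Spearman-Brown to solve for n:
n = r_target (1 − r_old) / [ r_old (1 − r_target) ]
n = 0.713(1 − 0.475) / [0.475(1 − 0.713)]
  = 0.374325 / 0.136325 = 2.7458
2.7458 × 31 = 85.12 → 86 items

86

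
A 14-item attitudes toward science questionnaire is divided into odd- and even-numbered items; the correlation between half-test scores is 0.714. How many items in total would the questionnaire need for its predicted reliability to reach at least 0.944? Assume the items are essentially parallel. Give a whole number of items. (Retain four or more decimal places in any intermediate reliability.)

48

Corrected full-test reliability: r_full = 2 × 0.714 / (1 + 0.714) ≈ 0.8331
Solve Spearman-Brown for n: n = 0.944(1 − 0.8331) / [0.8331(1 − 0.944)] = 3.3771
Items = 3.3771 × 14 ≈ 47.28 → 48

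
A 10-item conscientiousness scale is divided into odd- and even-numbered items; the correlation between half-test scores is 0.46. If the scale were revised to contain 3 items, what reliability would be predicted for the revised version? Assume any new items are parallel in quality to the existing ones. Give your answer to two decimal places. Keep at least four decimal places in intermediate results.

Full-test reliability from the split-half r: r_full = 2(0.46)/(1 + 0.46) = 0.6301
Then adjust to 3 items: n = 3/10 = 0.3000
r_new = n·r_full / (1 + (n − 1)·r_full) = 0.1890 / 0.5589 ≈ 0.3382

0.34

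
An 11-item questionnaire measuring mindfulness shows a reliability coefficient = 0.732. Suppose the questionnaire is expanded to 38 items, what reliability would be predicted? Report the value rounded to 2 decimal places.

0.90

The new length is 38/11 = 3.4545 times the old.
r_new = 3.4545·0.732 / [1 + (3.4545 − 1)·0.732]
r_new = 2.5287 / 2.7967 ≈ 0.9042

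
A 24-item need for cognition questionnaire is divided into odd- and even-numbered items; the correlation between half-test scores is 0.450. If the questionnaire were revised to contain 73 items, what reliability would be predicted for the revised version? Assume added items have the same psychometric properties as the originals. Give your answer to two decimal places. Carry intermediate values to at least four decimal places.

0.83

First correct the split-half correlation to full-test reliability: r_full = 2 × 0.450 / (1 + 0.450) ≈ 0.6207
Length factor from 24 to 73 items: n = 73/24 = 3.0417
r_new = n·r_full / (1 + (n − 1)·r_full) = 1.8880 / 2.2673 ≈ 0.8327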